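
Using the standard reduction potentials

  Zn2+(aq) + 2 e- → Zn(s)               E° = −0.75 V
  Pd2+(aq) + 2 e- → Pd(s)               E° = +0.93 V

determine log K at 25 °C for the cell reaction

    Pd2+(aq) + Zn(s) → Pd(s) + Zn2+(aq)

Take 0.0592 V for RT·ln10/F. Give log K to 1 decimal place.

The Pd²⁺/Pd couple is reduced (cathode); E°cell = +0.93 − (−0.75) = +1.68 V with n = 2.
At equilibrium E = 0, so log K = nE°cell / 0.0592 = (2)(+1.68) / 0.0592 = 56.8.

log K = 56.8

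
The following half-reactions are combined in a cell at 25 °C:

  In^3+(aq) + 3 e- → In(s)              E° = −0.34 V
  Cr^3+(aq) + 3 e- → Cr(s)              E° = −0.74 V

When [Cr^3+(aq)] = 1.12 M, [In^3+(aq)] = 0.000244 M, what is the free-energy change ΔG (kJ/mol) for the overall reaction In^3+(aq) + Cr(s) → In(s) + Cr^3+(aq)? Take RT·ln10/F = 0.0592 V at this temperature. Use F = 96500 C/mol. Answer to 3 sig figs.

−94.9 kJ/mol

The standard cell potential is −0.34 − (−0.74) = +0.40 V, with n = 3 electrons in the balanced equation.
Here Q = [Cr^3+(aq)] / [In^3+(aq)] = 4.59×10^3 (log Q = 3.662), giving E = +0.40 − (0.0592/3)·(3.662) = +0.3277 V.
ΔG = −nFE = −(3)(96500)(+0.3277) J/mol = −94.9 kJ/mol.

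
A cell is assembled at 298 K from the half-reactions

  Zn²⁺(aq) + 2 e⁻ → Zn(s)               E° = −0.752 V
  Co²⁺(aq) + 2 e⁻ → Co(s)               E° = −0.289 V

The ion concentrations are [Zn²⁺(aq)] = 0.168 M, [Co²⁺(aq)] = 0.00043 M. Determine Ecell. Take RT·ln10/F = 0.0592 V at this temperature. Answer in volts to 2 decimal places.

Co²⁺/Co is reduced (cathode, E° = −0.289 V) and Zn²⁺/Zn is oxidized (anode).
The standard potential is −0.289 − (−0.752) = +0.463 V and the balanced reaction transfers n = 2 electrons.
Balancing gives Co²⁺(aq) + Zn(s) → Co(s) + Zn²⁺(aq); hence Q = [Zn²⁺(aq)] / [Co²⁺(aq)] = 391 (log Q = 2.592).
E = E° − (0.0592/n)·log Q = +0.463 − (0.0592/2)(2.592) = +0.39 V.

+0.39 V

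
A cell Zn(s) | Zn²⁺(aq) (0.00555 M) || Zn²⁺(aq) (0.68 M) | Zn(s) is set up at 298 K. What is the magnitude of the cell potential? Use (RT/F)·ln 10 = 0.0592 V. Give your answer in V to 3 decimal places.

0.062 V

For a concentration cell E°cell = 0, since both electrodes use the same couple.
The compartment with the higher Zn²⁺(aq) concentration (0.68 M) acts as the cathode; ions are reduced there and produced at the dilute (0.00555 M) anode.
With n = 2, Ecell = −(0.0592/2)·log([dilute]/[conc]) = −(0.0592/2)·log(0.00555/0.68) = +0.062 V.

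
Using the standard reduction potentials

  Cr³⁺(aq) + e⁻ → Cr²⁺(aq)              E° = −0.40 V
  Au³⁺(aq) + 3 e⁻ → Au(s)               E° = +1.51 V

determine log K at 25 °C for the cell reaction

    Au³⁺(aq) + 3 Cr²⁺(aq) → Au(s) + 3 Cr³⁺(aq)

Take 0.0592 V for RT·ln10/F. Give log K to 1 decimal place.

The Au³⁺/Au couple is reduced (cathode); E°cell = +1.51 − (−0.40) = +1.91 V with n = 3.
At equilibrium E = 0, so log K = nE°cell / 0.0592 = (3)(+1.91) / 0.0592 = 96.8.

log K = 96.8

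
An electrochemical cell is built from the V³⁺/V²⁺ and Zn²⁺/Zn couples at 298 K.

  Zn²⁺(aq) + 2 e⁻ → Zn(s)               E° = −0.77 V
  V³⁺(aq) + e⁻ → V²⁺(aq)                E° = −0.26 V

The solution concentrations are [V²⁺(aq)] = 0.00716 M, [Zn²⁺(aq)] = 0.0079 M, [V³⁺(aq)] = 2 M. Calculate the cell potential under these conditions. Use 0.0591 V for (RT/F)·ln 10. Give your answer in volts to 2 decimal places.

Since E°(V³⁺/V²⁺) > E°(Zn²⁺/Zn), V³⁺/V²⁺ serves as the cathode.
E°cell = E°cat − E°an = −0.26 − (−0.77) = +0.51 V; n = 2.
Balancing gives 2 V³⁺(aq) + Zn(s) → 2 V²⁺(aq) + Zn²⁺(aq); hence Q = ([V²⁺(aq)]^2·[Zn²⁺(aq)]) / [V³⁺(aq)]^2 = 1.01×10^−7 (log Q = −6.995).
By the Nernst equation, E = +0.51 − (0.0591/2)·(−6.995) = +0.72 V.

+0.72 V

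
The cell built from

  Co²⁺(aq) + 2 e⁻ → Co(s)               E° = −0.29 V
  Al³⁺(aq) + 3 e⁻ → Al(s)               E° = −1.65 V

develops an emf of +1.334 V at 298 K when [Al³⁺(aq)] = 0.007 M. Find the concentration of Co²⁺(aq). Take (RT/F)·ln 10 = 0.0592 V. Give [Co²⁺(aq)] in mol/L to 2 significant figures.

With Co²⁺/Co at the cathode and Al³⁺/Al at the anode, E°cell = −0.29 − (−1.65) = +1.36 V (n = 6).
Rearranging E = E° − (0.0592/n)·log Q gives log Q = 6(+1.36 − (+1.334))/0.0592 = 2.635.
Balancing electrons gives 3 Co²⁺(aq) + 2 Al(s) → 3 Co(s) + 2 Al³⁺(aq); thus Q = [Al³⁺(aq)]^2 / [Co²⁺(aq)]^3.
Solving for the unknown gives log [Co²⁺(aq)] = −2.315, so [Co²⁺(aq)] ≈ 0.0048 M.

0.0048 M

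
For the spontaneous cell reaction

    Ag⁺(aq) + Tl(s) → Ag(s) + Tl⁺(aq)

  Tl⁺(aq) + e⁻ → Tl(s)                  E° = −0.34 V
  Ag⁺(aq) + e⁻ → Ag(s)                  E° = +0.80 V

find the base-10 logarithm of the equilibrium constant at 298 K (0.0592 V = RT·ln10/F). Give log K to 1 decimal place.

The Ag⁺/Ag couple is reduced (cathode); E°cell = +0.80 − (−0.34) = +1.14 V with n = 1.
At equilibrium E = 0, so log K = nE°cell / 0.0592 = (1)(+1.14) / 0.0592 = 19.3.

log K = 19.3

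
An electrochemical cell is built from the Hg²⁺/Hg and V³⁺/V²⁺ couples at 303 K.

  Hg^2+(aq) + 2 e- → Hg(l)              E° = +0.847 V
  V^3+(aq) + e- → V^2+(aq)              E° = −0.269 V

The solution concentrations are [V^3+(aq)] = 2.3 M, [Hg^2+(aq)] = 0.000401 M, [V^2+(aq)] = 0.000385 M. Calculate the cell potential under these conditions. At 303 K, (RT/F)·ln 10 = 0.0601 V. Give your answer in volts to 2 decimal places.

Since E°(Hg²⁺/Hg) > E°(V³⁺/V²⁺), Hg²⁺/Hg serves as the cathode.
E°cell = +0.847 − (−0.269) = +1.116 V, with n = 2 electrons transferred.
For the overall reaction Hg^2+(aq) + 2 V^2+(aq) → Hg(l) + 2 V^3+(aq), Q = [V^3+(aq)]^2 / ([Hg^2+(aq)]·[V^2+(aq)]^2) = 8.9×10^10, giving log Q = 10.949.
E = E° − (0.0601/n)·log Q = +1.116 − (0.0601/2)(10.949) = +0.79 V.

+0.79 V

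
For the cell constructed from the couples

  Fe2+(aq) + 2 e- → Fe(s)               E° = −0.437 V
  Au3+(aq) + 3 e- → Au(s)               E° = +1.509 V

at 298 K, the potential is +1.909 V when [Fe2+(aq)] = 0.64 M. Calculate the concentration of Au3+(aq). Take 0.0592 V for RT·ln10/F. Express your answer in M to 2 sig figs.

Au³⁺/Au is the cathode (higher E°); E°cell = +1.509 − (−0.437) = +1.946 V with n = 6.
Since E = E° − (0.0592/n)·log Q, log Q = n(E° − E)/0.0592 = 3.750.
Balancing electrons gives 2 Au3+(aq) + 3 Fe(s) → 2 Au(s) + 3 Fe2+(aq); thus Q = [Fe2+(aq)]^3 / [Au3+(aq)]^2.
Solving for the unknown gives log [Au3+(aq)] = −2.166, so [Au3+(aq)] ≈ 0.0068 M.

0.0068 M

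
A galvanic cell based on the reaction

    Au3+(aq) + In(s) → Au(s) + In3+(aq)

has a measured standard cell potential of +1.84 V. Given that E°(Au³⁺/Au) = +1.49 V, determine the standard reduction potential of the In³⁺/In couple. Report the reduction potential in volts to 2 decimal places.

In the reaction as written the Au³⁺/Au couple is reduced (cathode) and In³⁺/In is oxidized (anode), so E°cell = E°(Au³⁺/Au) − E°(In³⁺/In).
E°(In³⁺/In) = E°(cathode) − E°cell = +1.49 − (+1.84) = −0.35 V.

−0.35 V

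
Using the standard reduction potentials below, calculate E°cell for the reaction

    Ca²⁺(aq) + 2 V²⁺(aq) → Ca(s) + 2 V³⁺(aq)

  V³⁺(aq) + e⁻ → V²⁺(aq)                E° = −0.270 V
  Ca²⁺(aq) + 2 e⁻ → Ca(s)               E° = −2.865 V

−2.595 V

Ca²⁺(aq) gains electrons, so the Ca²⁺/Ca couple is the cathode; the V³⁺/V²⁺ couple is the anode.
E°cell = E°(cathode) − E°(anode) = −2.865 − (−0.270) = −2.595 V.
The negative E°cell means the reaction is non-spontaneous in the direction written.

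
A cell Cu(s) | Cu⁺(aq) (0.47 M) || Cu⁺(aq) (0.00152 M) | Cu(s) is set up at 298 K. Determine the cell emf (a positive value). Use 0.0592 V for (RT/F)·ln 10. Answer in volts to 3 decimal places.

For a concentration cell E°cell = 0, since both electrodes use the same couple.
The compartment with the higher Cu⁺(aq) concentration (0.47 M) acts as the cathode; ions are reduced there and produced at the dilute (0.00152 M) anode.
With n = 1, Ecell = −(0.0592/1)·log([dilute]/[conc]) = −(0.0592/1)·log(0.00152/0.47) = +0.147 V.

0.147 V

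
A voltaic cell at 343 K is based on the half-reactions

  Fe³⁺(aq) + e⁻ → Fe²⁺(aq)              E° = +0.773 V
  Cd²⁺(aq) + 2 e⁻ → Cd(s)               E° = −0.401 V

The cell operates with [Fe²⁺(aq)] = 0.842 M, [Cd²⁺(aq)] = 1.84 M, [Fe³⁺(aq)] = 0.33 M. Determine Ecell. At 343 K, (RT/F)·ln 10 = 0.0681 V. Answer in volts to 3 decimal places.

The Fe³⁺/Fe²⁺ couple has the more positive E°, so it is the cathode; Cd²⁺/Cd is the anode.
E°cell = E°cat − E°an = +0.773 − (−0.401) = +1.174 V; n = 2.
For the overall reaction 2 Fe³⁺(aq) + Cd(s) → 2 Fe²⁺(aq) + Cd²⁺(aq), Q = ([Fe²⁺(aq)]^2·[Cd²⁺(aq)]) / [Fe³⁺(aq)]^2 = 12, giving log Q = 1.078.
Applying E = E° − (RT ln10/nF)·log Q gives +1.174 − (0.0681/2)(1.078) = +1.137 V.

+1.137 V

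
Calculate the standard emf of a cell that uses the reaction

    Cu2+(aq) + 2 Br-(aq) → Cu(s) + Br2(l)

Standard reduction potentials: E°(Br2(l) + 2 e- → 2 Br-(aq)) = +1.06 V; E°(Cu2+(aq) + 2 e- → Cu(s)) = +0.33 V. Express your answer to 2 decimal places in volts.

−0.73 V

In the reaction as written, Cu2+(aq) is reduced (cathode) and Br2(l) is produced by oxidation at the anode.
E°cell = E°(cathode) − E°(anode) = +0.33 − (+1.06) = −0.73 V.
The negative E°cell means the reaction is non-spontaneous in the direction written.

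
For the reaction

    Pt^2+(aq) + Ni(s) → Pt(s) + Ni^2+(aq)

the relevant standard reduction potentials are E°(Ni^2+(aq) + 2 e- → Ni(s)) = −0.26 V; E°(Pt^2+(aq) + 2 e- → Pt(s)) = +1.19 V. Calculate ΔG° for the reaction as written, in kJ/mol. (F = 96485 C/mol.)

In the reaction as written Pt^2+(aq) is reduced, so the Pt²⁺/Pt couple is the cathode and Ni²⁺/Ni is the anode.
E°cell = +1.19 − (−0.26) = +1.45 V; balancing electrons gives n = 2.
ΔG° = −nFE°cell = −(2)(96485)(+1.45) J/mol = −280 kJ/mol.

−280 kJ/mol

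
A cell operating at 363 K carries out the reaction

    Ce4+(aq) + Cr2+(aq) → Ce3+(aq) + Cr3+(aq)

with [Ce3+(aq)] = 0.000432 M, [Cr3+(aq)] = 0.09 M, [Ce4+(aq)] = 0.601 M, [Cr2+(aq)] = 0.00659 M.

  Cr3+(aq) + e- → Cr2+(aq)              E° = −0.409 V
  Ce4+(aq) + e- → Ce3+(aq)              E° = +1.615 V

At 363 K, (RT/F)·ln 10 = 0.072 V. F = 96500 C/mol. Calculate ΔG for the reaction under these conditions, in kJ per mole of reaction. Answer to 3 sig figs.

With Ce⁴⁺/Ce³⁺ reduced at the cathode, E°cell = +1.615 − (−0.409) = +2.024 V and n = 1.
Here Q = ([Ce3+(aq)]·[Cr3+(aq)]) / ([Ce4+(aq)]·[Cr2+(aq)]) = 0.00982 (log Q = −2.008), giving E = +2.024 − (0.072/1)·(−2.008) = +2.1686 V.
Then ΔG = −nFE = −1 × 96500 × +2.1686 J/mol = −209 kJ/mol.

−209 kJ/mol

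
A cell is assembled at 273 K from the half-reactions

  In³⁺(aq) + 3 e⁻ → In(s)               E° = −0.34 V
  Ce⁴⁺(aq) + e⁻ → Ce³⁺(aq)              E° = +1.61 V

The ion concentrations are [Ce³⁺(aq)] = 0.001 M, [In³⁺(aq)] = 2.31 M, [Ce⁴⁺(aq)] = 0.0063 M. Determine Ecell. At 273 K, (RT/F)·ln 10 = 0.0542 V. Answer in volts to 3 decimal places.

The Ce⁴⁺/Ce³⁺ couple has the more positive E°, so it is the cathode; In³⁺/In is the anode.
The standard potential is +1.61 − (−0.34) = +1.95 V and the balanced reaction transfers n = 3 electrons.
For the overall reaction 3 Ce⁴⁺(aq) + In(s) → 3 Ce³⁺(aq) + In³⁺(aq), Q = ([Ce³⁺(aq)]^3·[In³⁺(aq)]) / [Ce⁴⁺(aq)]^3 = 0.00924, giving log Q = −2.034.
Applying E = E° − (RT ln10/nF)·log Q gives +1.95 − (0.0542/3)(−2.034) = +1.987 V.

+1.987 V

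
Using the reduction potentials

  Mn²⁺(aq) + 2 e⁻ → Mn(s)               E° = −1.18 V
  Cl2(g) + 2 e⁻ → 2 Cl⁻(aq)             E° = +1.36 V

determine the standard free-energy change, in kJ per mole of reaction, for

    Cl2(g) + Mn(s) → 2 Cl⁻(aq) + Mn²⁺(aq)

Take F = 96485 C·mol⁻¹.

In the reaction as written Cl2(g) is reduced, so the Cl₂/Cl⁻ couple is the cathode and Mn²⁺/Mn is the anode.
E°cell = +1.36 − (−1.18) = +2.54 V; balancing electrons gives n = 2.
ΔG° = −nFE°cell = −(2)(96485)(+2.54) J/mol = −490 kJ/mol.

−490 kJ/mol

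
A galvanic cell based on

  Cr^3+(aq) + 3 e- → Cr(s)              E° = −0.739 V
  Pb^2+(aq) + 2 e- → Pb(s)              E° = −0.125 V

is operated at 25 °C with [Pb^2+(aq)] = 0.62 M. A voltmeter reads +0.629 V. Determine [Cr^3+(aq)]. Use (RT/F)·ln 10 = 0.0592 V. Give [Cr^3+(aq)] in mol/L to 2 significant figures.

The Pb²⁺/Pb couple has the larger reduction potential, so it is the cathode: E°cell = −0.125 − (−0.739) = +0.614 V and n = 6.
Since E = E° − (0.0592/n)·log Q, log Q = n(E° − E)/0.0592 = −1.520.
For 3 Pb^2+(aq) + 2 Cr(s) → 3 Pb(s) + 2 Cr^3+(aq), the reaction quotient is Q = [Cr^3+(aq)]^2 / [Pb^2+(aq)]^3.
Isolating [Cr^3+(aq)] in Q = 10^{−1.520} yields log [Cr^3+(aq)] = −1.071, i.e. 0.085 M.

0.085 M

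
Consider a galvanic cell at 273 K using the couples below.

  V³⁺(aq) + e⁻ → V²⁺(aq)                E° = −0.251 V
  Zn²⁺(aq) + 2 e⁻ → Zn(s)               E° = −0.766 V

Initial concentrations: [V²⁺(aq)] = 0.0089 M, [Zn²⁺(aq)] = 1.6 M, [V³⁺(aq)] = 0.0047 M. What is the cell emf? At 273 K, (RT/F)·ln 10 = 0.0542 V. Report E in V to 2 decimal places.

+0.49 V

V³⁺/V²⁺ is reduced (cathode, E° = −0.251 V) and Zn²⁺/Zn is oxidized (anode).
The standard potential is −0.251 − (−0.766) = +0.515 V and the balanced reaction transfers n = 2 electrons.
Balancing gives 2 V³⁺(aq) + Zn(s) → 2 V²⁺(aq) + Zn²⁺(aq); hence Q = ([V²⁺(aq)]^2·[Zn²⁺(aq)]) / [V³⁺(aq)]^2 = 5.74 (log Q = 0.759).
By the Nernst equation, E = +0.515 − (0.0542/2)·(0.759) = +0.49 V.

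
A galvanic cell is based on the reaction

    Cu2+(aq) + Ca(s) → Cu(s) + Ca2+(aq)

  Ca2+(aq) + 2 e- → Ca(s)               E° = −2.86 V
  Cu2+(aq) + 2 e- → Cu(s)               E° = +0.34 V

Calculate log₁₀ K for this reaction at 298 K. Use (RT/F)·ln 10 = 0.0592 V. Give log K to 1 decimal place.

The Cu²⁺/Cu couple is reduced (cathode); E°cell = +0.34 − (−2.86) = +3.20 V with n = 2.
At equilibrium E = 0, so log K = nE°cell / 0.0592 = (2)(+3.20) / 0.0592 = 108.1.

log K = 108.1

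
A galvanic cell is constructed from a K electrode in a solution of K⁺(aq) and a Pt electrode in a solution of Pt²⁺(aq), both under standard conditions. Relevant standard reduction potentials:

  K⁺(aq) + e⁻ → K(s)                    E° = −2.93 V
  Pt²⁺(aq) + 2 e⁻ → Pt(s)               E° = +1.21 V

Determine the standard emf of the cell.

Of the two couples in this cell, the one with the more positive reduction potential is reduced at the cathode: here that is Pt²⁺/Pt (+1.21 V); K⁺/K (−2.93 V) is the anode.
E°cell = E°(cathode) − E°(anode) = +1.21 − (−2.93) = +4.14 V.

+4.14 V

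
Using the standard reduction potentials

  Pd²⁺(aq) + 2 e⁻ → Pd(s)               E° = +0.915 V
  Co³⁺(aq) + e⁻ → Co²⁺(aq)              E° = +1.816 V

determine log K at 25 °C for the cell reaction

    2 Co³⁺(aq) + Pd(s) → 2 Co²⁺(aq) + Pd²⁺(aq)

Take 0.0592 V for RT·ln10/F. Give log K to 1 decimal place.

log K = 30.4

The Co³⁺/Co²⁺ couple is reduced (cathode); E°cell = +1.816 − (+0.915) = +0.901 V with n = 2.
At equilibrium E = 0, so log K = nE°cell / 0.0592 = (2)(+0.901) / 0.0592 = 30.4.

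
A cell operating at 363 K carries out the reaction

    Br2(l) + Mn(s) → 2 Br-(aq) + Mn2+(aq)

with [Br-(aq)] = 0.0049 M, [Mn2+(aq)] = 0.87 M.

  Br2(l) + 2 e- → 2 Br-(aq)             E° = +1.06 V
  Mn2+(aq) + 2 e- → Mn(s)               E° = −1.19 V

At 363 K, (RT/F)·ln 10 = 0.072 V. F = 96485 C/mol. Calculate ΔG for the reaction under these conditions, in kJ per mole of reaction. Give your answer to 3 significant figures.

E°cell = +1.06 − (−1.19) = +2.25 V; the balanced reaction transfers n = 2 electrons.
Here Q = [Br-(aq)]^2·[Mn2+(aq)] = 2.09×10^−5 (log Q = −4.680), giving E = +2.25 − (0.072/2)·(−4.680) = +2.4185 V.
Finally ΔG = −nFE = −(2)(96485 C/mol)(+2.4185 V) = −467 kJ/mol.

−467 kJ/mol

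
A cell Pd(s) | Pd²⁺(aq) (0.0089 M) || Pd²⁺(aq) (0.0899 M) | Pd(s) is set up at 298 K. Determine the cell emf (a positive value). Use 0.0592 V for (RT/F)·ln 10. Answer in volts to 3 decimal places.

0.030 V

For a concentration cell E°cell = 0, since both electrodes use the same couple.
The compartment with the higher Pd²⁺(aq) concentration (0.0899 M) acts as the cathode; ions are reduced there and produced at the dilute (0.0089 M) anode.
With n = 2, Ecell = −(0.0592/2)·log([dilute]/[conc]) = −(0.0592/2)·log(0.0089/0.0899) = +0.030 V.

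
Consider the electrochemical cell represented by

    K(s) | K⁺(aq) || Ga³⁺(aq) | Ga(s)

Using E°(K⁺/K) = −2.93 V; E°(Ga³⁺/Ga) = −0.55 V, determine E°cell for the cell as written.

By convention the left-hand electrode in cell notation is the anode (oxidation) and the right-hand electrode is the cathode (reduction).
E°cell = E°(right) − E°(left) = −0.55 − (−2.93) = +2.38 V.

+2.38 V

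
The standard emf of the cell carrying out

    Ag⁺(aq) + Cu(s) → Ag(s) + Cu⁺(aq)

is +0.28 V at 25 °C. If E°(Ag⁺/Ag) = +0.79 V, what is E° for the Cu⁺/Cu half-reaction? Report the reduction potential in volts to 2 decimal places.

In the reaction as written the Ag⁺/Ag couple is reduced (cathode) and Cu⁺/Cu is oxidized (anode), so E°cell = E°(Ag⁺/Ag) − E°(Cu⁺/Cu).
E°(Cu⁺/Cu) = E°(cathode) − E°cell = +0.79 − (+0.28) = +0.51 V.

+0.51 V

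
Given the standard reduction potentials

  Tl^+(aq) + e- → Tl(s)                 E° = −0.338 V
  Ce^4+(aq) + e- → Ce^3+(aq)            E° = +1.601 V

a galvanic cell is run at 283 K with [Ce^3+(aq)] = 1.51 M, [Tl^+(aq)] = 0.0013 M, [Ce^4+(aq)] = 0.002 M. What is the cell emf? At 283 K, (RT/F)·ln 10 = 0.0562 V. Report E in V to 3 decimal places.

The Ce⁴⁺/Ce³⁺ couple has the more positive E°, so it is the cathode; Tl⁺/Tl is the anode.
The standard potential is +1.601 − (−0.338) = +1.939 V and the balanced reaction transfers n = 1 electron.
Balancing gives Ce^4+(aq) + Tl(s) → Ce^3+(aq) + Tl^+(aq); hence Q = ([Ce^3+(aq)]·[Tl^+(aq)]) / [Ce^4+(aq)] = 0.981 (log Q = −0.008).
E = E° − (0.0562/n)·log Q = +1.939 − (0.0562/1)(−0.008) = +1.939 V.

+1.939 V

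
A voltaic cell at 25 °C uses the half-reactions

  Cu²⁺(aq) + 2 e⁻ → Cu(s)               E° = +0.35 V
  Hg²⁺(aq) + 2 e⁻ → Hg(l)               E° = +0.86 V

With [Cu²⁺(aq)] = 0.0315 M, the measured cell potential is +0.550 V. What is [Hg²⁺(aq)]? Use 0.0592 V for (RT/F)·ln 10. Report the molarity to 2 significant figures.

0.71 M

Hg²⁺/Hg is the cathode (higher E°); E°cell = +0.86 − (+0.35) = +0.51 V with n = 2.
Since E = E° − (0.0592/n)·log Q, log Q = n(E° − E)/0.0592 = −1.351.
The balanced reaction is Hg²⁺(aq) + Cu(s) → Hg(l) + Cu²⁺(aq), so Q = [Cu²⁺(aq)] / [Hg²⁺(aq)].
Isolating [Hg²⁺(aq)] in Q = 10^{−1.351} yields log [Hg²⁺(aq)] = −0.151, i.e. 0.71 M.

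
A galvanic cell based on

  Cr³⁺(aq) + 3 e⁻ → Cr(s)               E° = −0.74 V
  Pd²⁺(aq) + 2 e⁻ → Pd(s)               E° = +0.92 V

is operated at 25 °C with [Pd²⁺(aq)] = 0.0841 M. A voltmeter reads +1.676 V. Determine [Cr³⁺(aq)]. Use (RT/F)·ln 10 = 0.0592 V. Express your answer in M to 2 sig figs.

With Pd²⁺/Pd at the cathode and Cr³⁺/Cr at the anode, E°cell = +0.92 − (−0.74) = +1.66 V (n = 6).
Rearranging E = E° − (0.0592/n)·log Q gives log Q = 6(+1.66 − (+1.676))/0.0592 = −1.622.
The balanced reaction is 3 Pd²⁺(aq) + 2 Cr(s) → 3 Pd(s) + 2 Cr³⁺(aq), so Q = [Cr³⁺(aq)]^2 / [Pd²⁺(aq)]^3.
Solving for the unknown gives log [Cr³⁺(aq)] = −2.424, so [Cr³⁺(aq)] ≈ 0.0038 M.

0.0038 M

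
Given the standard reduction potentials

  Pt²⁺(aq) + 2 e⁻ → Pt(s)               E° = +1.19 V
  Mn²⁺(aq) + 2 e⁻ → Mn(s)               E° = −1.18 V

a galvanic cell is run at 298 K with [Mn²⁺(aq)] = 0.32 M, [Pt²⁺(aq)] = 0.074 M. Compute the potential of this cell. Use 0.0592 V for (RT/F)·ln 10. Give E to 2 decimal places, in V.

+2.35 V

The Pt²⁺/Pt couple has the more positive E°, so it is the cathode; Mn²⁺/Mn is the anode.
The standard potential is +1.19 − (−1.18) = +2.37 V and the balanced reaction transfers n = 2 electrons.
For the overall reaction Pt²⁺(aq) + Mn(s) → Pt(s) + Mn²⁺(aq), Q = [Mn²⁺(aq)] / [Pt²⁺(aq)] = 4.32, giving log Q = 0.636.
By the Nernst equation, E = +2.37 − (0.0592/2)·(0.636) = +2.35 V.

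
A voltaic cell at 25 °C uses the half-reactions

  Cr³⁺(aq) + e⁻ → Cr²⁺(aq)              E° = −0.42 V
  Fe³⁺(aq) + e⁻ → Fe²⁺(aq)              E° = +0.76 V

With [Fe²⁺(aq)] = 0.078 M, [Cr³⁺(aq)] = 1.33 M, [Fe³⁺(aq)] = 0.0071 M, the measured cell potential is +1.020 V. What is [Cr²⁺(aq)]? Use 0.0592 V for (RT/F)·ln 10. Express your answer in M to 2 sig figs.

The Fe³⁺/Fe²⁺ couple has the larger reduction potential, so it is the cathode: E°cell = +0.76 − (−0.42) = +1.18 V and n = 1.
From the Nernst equation, log Q = n(E° − E)/0.0592 = 1·(+1.18 − (+1.020))/0.0592 = 2.703.
The balanced reaction is Fe³⁺(aq) + Cr²⁺(aq) → Fe²⁺(aq) + Cr³⁺(aq), so Q = ([Fe²⁺(aq)]·[Cr³⁺(aq)]) / ([Fe³⁺(aq)]·[Cr²⁺(aq)]).
Substituting the known concentrations and solving, log [Cr²⁺(aq)] = −1.538 and [Cr²⁺(aq)] = 0.029 M.

0.029 M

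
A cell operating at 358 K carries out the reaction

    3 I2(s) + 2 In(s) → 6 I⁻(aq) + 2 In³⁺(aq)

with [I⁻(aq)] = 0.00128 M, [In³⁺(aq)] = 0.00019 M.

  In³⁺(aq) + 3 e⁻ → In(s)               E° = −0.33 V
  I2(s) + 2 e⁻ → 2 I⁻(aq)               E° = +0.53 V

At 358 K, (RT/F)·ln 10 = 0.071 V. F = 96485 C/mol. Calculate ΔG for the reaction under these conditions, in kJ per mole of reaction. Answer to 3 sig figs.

The standard cell potential is +0.53 − (−0.33) = +0.86 V, with n = 6 electrons in the balanced equation.
Q = [I⁻(aq)]^6·[In³⁺(aq)]^2 = 1.59×10^−25, so log Q = −24.799 and E = +0.86 − (0.071/6)(−24.799) = +1.1535 V.
ΔG = −nFE = −(6)(96485)(+1.1535) J/mol = −668 kJ/mol.

−668 kJ/mol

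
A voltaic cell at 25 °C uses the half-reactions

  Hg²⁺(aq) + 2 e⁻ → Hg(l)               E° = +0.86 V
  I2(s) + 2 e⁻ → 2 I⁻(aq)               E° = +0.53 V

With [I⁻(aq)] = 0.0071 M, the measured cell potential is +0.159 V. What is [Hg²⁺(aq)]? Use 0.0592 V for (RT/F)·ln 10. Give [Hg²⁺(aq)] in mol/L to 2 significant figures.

The Hg²⁺/Hg couple has the larger reduction potential, so it is the cathode: E°cell = +0.86 − (+0.53) = +0.33 V and n = 2.
Since E = E° − (0.0592/n)·log Q, log Q = n(E° − E)/0.0592 = 5.777.
The balanced reaction is Hg²⁺(aq) + 2 I⁻(aq) → Hg(l) + I2(s), so Q = 1 / ([Hg²⁺(aq)]·[I⁻(aq)]^2).
Solving for the unknown gives log [Hg²⁺(aq)] = −1.480, so [Hg²⁺(aq)] ≈ 0.033 M.

0.033 M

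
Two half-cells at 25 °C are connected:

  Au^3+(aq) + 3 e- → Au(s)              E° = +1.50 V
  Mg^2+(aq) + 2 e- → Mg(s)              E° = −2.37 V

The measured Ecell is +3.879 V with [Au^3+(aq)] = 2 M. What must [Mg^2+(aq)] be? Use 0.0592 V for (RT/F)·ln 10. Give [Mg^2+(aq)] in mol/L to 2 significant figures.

0.79 M

The Au³⁺/Au couple has the larger reduction potential, so it is the cathode: E°cell = +1.50 − (−2.37) = +3.87 V and n = 6.
From the Nernst equation, log Q = n(E° − E)/0.0592 = 6·(+3.87 − (+3.879))/0.0592 = −0.912.
Balancing electrons gives 2 Au^3+(aq) + 3 Mg(s) → 2 Au(s) + 3 Mg^2+(aq); thus Q = [Mg^2+(aq)]^3 / [Au^3+(aq)]^2.
Isolating [Mg^2+(aq)] in Q = 10^{−0.912} yields log [Mg^2+(aq)] = −0.103, i.e. 0.79 M.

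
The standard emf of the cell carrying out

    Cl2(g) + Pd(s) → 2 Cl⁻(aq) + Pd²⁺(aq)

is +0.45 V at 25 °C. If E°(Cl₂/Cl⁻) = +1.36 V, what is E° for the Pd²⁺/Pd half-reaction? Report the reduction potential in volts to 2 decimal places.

In the reaction as written the Cl₂/Cl⁻ couple is reduced (cathode) and Pd²⁺/Pd is oxidized (anode), so E°cell = E°(Cl₂/Cl⁻) − E°(Pd²⁺/Pd).
E°(Pd²⁺/Pd) = E°(cathode) − E°cell = +1.36 − (+0.45) = +0.91 V.

+0.91 V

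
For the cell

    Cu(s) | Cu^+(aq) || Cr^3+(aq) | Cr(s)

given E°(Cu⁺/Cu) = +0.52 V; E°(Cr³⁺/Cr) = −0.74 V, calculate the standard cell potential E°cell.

−1.26 V

By convention the left-hand electrode in cell notation is the anode (oxidation) and the right-hand electrode is the cathode (reduction).
E°cell = E°(right) − E°(left) = −0.74 − (+0.52) = −1.26 V.
The negative sign shows that, as written, the cell would require an external voltage to drive the reaction.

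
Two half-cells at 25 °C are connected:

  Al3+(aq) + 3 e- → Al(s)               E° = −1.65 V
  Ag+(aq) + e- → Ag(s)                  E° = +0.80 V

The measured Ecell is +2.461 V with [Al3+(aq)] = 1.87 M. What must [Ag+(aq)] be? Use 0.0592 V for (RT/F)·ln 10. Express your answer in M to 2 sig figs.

1.9 M

Ag⁺/Ag is the cathode (higher E°); E°cell = +0.80 − (−1.65) = +2.45 V with n = 3.
Rearranging E = E° − (0.0592/n)·log Q gives log Q = 3(+2.45 − (+2.461))/0.0592 = −0.557.
For 3 Ag+(aq) + Al(s) → 3 Ag(s) + Al3+(aq), the reaction quotient is Q = [Al3+(aq)] / [Ag+(aq)]^3.
Isolating [Ag+(aq)] in Q = 10^{−0.557} yields log [Ag+(aq)] = 0.276, i.e. 1.9 M.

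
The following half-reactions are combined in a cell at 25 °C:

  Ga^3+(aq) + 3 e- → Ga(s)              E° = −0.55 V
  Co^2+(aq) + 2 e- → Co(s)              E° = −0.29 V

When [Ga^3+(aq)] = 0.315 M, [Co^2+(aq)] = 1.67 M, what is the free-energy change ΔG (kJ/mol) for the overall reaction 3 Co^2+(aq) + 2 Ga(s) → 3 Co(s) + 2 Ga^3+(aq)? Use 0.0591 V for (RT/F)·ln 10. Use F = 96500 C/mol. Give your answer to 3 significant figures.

−160 kJ/mol

E°cell = −0.29 − (−0.55) = +0.26 V; the balanced reaction transfers n = 6 electrons.
Here Q = [Ga^3+(aq)]^2 / [Co^2+(aq)]^3 = 0.0213 (log Q = −1.672), giving E = +0.26 − (0.0591/6)·(−1.672) = +0.2765 V.
Finally ΔG = −nFE = −(6)(96500 C/mol)(+0.2765 V) = −160 kJ/mol.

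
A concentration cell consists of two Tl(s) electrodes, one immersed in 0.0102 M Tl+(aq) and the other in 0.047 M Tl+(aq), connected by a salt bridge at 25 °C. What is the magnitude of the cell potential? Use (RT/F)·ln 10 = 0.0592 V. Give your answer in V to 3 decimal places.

For a concentration cell E°cell = 0, since both electrodes use the same couple.
The compartment with the higher Tl+(aq) concentration (0.047 M) acts as the cathode; ions are reduced there and produced at the dilute (0.0102 M) anode.
With n = 1, Ecell = −(0.0592/1)·log([dilute]/[conc]) = −(0.0592/1)·log(0.0102/0.047) = +0.039 V.

0.039 V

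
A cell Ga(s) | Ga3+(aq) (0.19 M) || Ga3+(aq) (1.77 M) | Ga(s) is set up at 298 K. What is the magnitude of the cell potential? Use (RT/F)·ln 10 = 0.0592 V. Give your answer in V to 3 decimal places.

0.019 V

For a concentration cell E°cell = 0, since both electrodes use the same couple.
The compartment with the higher Ga3+(aq) concentration (1.77 M) acts as the cathode; ions are reduced there and produced at the dilute (0.19 M) anode.
With n = 3, Ecell = −(0.0592/3)·log([dilute]/[conc]) = −(0.0592/3)·log(0.19/1.77) = +0.019 V.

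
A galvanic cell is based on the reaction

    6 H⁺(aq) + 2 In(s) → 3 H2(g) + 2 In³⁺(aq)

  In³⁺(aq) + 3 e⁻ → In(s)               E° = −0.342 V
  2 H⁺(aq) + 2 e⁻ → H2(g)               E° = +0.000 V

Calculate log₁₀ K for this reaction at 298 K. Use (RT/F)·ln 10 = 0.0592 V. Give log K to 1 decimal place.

log K = 34.7

The 2H⁺/H₂ couple is reduced (cathode); E°cell = +0.000 − (−0.342) = +0.342 V with n = 6.
At equilibrium E = 0, so log K = nE°cell / 0.0592 = (6)(+0.342) / 0.0592 = 34.7.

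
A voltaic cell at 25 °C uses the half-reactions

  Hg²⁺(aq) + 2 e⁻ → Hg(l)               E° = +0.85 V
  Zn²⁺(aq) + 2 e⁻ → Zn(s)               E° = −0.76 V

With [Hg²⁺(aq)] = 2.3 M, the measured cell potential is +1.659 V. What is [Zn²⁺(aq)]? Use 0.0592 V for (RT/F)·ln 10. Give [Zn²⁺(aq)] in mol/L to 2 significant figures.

0.051 M

With Hg²⁺/Hg at the cathode and Zn²⁺/Zn at the anode, E°cell = +0.85 − (−0.76) = +1.61 V (n = 2).
Since E = E° − (0.0592/n)·log Q, log Q = n(E° − E)/0.0592 = −1.655.
The balanced reaction is Hg²⁺(aq) + Zn(s) → Hg(l) + Zn²⁺(aq), so Q = [Zn²⁺(aq)] / [Hg²⁺(aq)].
Isolating [Zn²⁺(aq)] in Q = 10^{−1.655} yields log [Zn²⁺(aq)] = −1.293, i.e. 0.051 M.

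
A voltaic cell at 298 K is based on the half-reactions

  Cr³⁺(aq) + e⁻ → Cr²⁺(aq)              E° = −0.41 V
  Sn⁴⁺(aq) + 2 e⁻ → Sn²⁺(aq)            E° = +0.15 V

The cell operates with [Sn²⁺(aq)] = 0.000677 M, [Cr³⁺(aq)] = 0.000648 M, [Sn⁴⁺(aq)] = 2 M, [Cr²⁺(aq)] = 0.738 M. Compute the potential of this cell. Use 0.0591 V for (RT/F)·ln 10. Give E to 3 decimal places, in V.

+0.843 V

Since E°(Sn⁴⁺/Sn²⁺) > E°(Cr³⁺/Cr²⁺), Sn⁴⁺/Sn²⁺ serves as the cathode.
E°cell = E°cat − E°an = +0.15 − (−0.41) = +0.56 V; n = 2.
For the overall reaction Sn⁴⁺(aq) + 2 Cr²⁺(aq) → Sn²⁺(aq) + 2 Cr³⁺(aq), Q = ([Sn²⁺(aq)]·[Cr³⁺(aq)]^2) / ([Sn⁴⁺(aq)]·[Cr²⁺(aq)]^2) = 2.61×10^−10, giving log Q = −9.583.
Applying E = E° − (RT ln10/nF)·log Q gives +0.56 − (0.0591/2)(−9.583) = +0.843 V.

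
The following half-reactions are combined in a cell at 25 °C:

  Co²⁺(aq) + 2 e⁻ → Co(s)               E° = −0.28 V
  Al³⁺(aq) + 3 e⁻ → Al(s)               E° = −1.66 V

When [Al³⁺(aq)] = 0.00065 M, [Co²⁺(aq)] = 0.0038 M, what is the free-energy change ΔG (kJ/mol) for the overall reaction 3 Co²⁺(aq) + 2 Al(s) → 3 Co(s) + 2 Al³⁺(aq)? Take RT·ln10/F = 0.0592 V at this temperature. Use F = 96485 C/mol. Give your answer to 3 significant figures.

E°cell = −0.28 − (−1.66) = +1.38 V; the balanced reaction transfers n = 6 electrons.
Q = [Al³⁺(aq)]^2 / [Co²⁺(aq)]^3 = 7.7, so log Q = 0.886 and E = +1.38 − (0.0592/6)(0.886) = +1.3713 V.
Then ΔG = −nFE = −6 × 96485 × +1.3713 J/mol = −794 kJ/mol.

−794 kJ/mol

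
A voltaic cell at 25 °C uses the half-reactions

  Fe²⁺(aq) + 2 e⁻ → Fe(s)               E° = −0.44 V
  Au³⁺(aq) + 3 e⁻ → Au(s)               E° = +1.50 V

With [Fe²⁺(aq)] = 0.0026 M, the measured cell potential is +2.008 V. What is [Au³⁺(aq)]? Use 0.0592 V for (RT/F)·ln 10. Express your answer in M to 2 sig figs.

0.37 M

The Au³⁺/Au couple has the larger reduction potential, so it is the cathode: E°cell = +1.50 − (−0.44) = +1.94 V and n = 6.
Rearranging E = E° − (0.0592/n)·log Q gives log Q = 6(+1.94 − (+2.008))/0.0592 = −6.892.
The balanced reaction is 2 Au³⁺(aq) + 3 Fe(s) → 2 Au(s) + 3 Fe²⁺(aq), so Q = [Fe²⁺(aq)]^3 / [Au³⁺(aq)]^2.
Isolating [Au³⁺(aq)] in Q = 10^{−6.892} yields log [Au³⁺(aq)] = −0.432, i.e. 0.37 M.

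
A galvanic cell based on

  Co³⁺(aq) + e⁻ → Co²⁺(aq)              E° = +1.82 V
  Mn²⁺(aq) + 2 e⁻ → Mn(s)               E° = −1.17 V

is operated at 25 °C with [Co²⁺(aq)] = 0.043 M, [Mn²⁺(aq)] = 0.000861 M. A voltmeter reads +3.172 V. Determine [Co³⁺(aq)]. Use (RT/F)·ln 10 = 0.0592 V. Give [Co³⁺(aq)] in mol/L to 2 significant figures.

1.5 M

Co³⁺/Co²⁺ is the cathode (higher E°); E°cell = +1.82 − (−1.17) = +2.99 V with n = 2.
Rearranging E = E° − (0.0592/n)·log Q gives log Q = 2(+2.99 − (+3.172))/0.0592 = −6.149.
For 2 Co³⁺(aq) + Mn(s) → 2 Co²⁺(aq) + Mn²⁺(aq), the reaction quotient is Q = ([Co²⁺(aq)]^2·[Mn²⁺(aq)]) / [Co³⁺(aq)]^2.
Substituting the known concentrations and solving, log [Co³⁺(aq)] = 0.175 and [Co³⁺(aq)] = 1.5 M.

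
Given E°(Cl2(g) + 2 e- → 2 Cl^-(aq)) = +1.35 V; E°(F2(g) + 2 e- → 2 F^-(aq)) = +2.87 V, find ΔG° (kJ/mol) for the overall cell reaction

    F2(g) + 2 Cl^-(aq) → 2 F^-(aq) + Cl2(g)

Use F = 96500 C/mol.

In the reaction as written F2(g) is reduced, so the F₂/F⁻ couple is the cathode and Cl₂/Cl⁻ is the anode.
E°cell = +2.87 − (+1.35) = +1.52 V; balancing electrons gives n = 2.
ΔG° = −nFE°cell = −(2)(96500)(+1.52) J/mol = −293 kJ/mol.

−293 kJ/mol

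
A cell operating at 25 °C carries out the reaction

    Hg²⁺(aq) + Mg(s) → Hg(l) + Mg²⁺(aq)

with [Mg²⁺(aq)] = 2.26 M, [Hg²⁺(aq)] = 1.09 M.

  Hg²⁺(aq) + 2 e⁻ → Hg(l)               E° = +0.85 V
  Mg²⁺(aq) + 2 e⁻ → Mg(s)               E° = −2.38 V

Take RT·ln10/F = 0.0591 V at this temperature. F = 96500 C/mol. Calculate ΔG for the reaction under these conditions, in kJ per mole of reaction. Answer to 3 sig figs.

−622 kJ/mol

The standard cell potential is +0.85 − (−2.38) = +3.23 V, with n = 2 electrons in the balanced equation.
Q = [Mg²⁺(aq)] / [Hg²⁺(aq)] = 2.07, so log Q = 0.317 and E = +3.23 − (0.0591/2)(0.317) = +3.2206 V.
Finally ΔG = −nFE = −(2)(96500 C/mol)(+3.2206 V) = −622 kJ/mol.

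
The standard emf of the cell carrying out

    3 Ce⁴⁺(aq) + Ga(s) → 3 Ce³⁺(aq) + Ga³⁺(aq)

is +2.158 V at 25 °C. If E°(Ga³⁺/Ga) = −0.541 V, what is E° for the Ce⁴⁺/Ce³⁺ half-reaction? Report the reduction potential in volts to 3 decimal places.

+1.617 V

In the reaction as written the Ce⁴⁺/Ce³⁺ couple is reduced (cathode) and Ga³⁺/Ga is oxidized (anode), so E°cell = E°(Ce⁴⁺/Ce³⁺) − E°(Ga³⁺/Ga).
E°(Ce⁴⁺/Ce³⁺) = E°cell + E°(anode) = +2.158 + (−0.541) = +1.617 V.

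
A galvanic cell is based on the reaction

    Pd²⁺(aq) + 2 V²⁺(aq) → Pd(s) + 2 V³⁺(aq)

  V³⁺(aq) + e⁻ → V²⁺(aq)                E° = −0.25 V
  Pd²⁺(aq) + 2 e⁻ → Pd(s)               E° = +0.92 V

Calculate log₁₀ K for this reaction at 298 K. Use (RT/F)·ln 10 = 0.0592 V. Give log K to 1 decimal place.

The Pd²⁺/Pd couple is reduced (cathode); E°cell = +0.92 − (−0.25) = +1.17 V with n = 2.
At equilibrium E = 0, so log K = nE°cell / 0.0592 = (2)(+1.17) / 0.0592 = 39.5.

log K = 39.5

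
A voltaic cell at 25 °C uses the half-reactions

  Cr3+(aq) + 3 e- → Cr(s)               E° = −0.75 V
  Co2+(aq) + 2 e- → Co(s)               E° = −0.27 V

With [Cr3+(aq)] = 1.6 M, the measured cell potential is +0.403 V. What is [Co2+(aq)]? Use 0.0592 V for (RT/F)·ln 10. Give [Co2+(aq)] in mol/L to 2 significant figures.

With Co²⁺/Co at the cathode and Cr³⁺/Cr at the anode, E°cell = −0.27 − (−0.75) = +0.48 V (n = 6).
From the Nernst equation, log Q = n(E° − E)/0.0592 = 6·(+0.48 − (+0.403))/0.0592 = 7.804.
Balancing electrons gives 3 Co2+(aq) + 2 Cr(s) → 3 Co(s) + 2 Cr3+(aq); thus Q = [Cr3+(aq)]^2 / [Co2+(aq)]^3.
Isolating [Co2+(aq)] in Q = 10^{7.804} yields log [Co2+(aq)] = −2.465, i.e. 0.0034 M.

0.0034 M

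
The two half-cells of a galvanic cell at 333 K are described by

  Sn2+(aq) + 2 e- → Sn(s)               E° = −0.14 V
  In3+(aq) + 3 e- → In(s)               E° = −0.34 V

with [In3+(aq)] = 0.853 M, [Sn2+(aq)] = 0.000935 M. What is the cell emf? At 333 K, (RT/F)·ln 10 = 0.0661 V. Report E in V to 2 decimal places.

+0.10 V

Sn²⁺/Sn is reduced (cathode, E° = −0.14 V) and In³⁺/In is oxidized (anode).
The standard potential is −0.14 − (−0.34) = +0.20 V and the balanced reaction transfers n = 6 electrons.
For the overall reaction 3 Sn2+(aq) + 2 In(s) → 3 Sn(s) + 2 In3+(aq), Q = [In3+(aq)]^2 / [Sn2+(aq)]^3 = 8.9×10^8, giving log Q = 8.949.
By the Nernst equation, E = +0.20 − (0.0661/6)·(8.949) = +0.10 V.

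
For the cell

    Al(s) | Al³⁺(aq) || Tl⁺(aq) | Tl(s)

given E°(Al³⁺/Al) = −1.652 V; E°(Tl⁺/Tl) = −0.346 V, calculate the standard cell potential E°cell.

By convention the left-hand electrode in cell notation is the anode (oxidation) and the right-hand electrode is the cathode (reduction).
E°cell = E°(right) − E°(left) = −0.346 − (−1.652) = +1.306 V.

+1.306 V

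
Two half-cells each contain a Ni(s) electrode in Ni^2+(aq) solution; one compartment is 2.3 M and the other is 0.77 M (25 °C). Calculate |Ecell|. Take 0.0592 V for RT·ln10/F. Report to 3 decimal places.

0.014 V

For a concentration cell E°cell = 0, since both electrodes use the same couple.
The compartment with the higher Ni^2+(aq) concentration (2.3 M) acts as the cathode; ions are reduced there and produced at the dilute (0.77 M) anode.
With n = 2, Ecell = −(0.0592/2)·log([dilute]/[conc]) = −(0.0592/2)·log(0.77/2.3) = +0.014 V.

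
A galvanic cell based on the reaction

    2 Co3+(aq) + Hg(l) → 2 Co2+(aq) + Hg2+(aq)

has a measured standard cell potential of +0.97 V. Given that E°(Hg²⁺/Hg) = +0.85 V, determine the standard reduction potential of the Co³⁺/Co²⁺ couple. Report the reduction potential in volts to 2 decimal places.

In the reaction as written the Co³⁺/Co²⁺ couple is reduced (cathode) and Hg²⁺/Hg is oxidized (anode), so E°cell = E°(Co³⁺/Co²⁺) − E°(Hg²⁺/Hg).
E°(Co³⁺/Co²⁺) = E°cell + E°(anode) = +0.97 + (+0.85) = +1.82 V.

+1.82 V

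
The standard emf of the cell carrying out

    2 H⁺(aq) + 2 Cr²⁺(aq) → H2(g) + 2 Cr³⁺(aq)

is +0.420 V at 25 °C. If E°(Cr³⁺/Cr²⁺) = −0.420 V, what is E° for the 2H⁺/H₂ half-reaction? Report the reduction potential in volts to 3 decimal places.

In the reaction as written the 2H⁺/H₂ couple is reduced (cathode) and Cr³⁺/Cr²⁺ is oxidized (anode), so E°cell = E°(2H⁺/H₂) − E°(Cr³⁺/Cr²⁺).
E°(2H⁺/H₂) = E°cell + E°(anode) = +0.420 + (−0.420) = +0.000 V.

+0.000 V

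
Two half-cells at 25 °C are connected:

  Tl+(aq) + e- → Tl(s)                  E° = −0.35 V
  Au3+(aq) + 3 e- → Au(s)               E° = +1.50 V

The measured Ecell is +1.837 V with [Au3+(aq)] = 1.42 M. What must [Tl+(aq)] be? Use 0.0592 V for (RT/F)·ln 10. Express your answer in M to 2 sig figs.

1.9 M

Au³⁺/Au is the cathode (higher E°); E°cell = +1.50 − (−0.35) = +1.85 V with n = 3.
Since E = E° − (0.0592/n)·log Q, log Q = n(E° − E)/0.0592 = 0.659.
Balancing electrons gives Au3+(aq) + 3 Tl(s) → Au(s) + 3 Tl+(aq); thus Q = [Tl+(aq)]^3 / [Au3+(aq)].
Substituting the known concentrations and solving, log [Tl+(aq)] = 0.270 and [Tl+(aq)] = 1.9 M.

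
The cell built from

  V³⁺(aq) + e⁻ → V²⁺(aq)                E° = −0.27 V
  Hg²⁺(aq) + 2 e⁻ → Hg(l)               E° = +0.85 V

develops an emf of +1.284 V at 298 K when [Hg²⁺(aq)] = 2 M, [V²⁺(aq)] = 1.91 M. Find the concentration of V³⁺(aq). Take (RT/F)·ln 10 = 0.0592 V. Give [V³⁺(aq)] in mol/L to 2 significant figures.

The Hg²⁺/Hg couple has the larger reduction potential, so it is the cathode: E°cell = +0.85 − (−0.27) = +1.12 V and n = 2.
Rearranging E = E° − (0.0592/n)·log Q gives log Q = 2(+1.12 − (+1.284))/0.0592 = −5.541.
For Hg²⁺(aq) + 2 V²⁺(aq) → Hg(l) + 2 V³⁺(aq), the reaction quotient is Q = [V³⁺(aq)]^2 / ([Hg²⁺(aq)]·[V²⁺(aq)]^2).
Solving for the unknown gives log [V³⁺(aq)] = −2.339, so [V³⁺(aq)] ≈ 0.0046 M.

0.0046 M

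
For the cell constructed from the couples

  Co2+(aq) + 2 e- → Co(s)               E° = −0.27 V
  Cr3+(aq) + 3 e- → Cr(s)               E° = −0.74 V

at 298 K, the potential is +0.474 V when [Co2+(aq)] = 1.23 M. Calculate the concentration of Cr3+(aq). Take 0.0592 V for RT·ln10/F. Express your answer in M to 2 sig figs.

0.86 M

With Co²⁺/Co at the cathode and Cr³⁺/Cr at the anode, E°cell = −0.27 − (−0.74) = +0.47 V (n = 6).
Since E = E° − (0.0592/n)·log Q, log Q = n(E° − E)/0.0592 = −0.405.
For 3 Co2+(aq) + 2 Cr(s) → 3 Co(s) + 2 Cr3+(aq), the reaction quotient is Q = [Cr3+(aq)]^2 / [Co2+(aq)]^3.
Substituting the known concentrations and solving, log [Cr3+(aq)] = −0.068 and [Cr3+(aq)] = 0.86 M.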